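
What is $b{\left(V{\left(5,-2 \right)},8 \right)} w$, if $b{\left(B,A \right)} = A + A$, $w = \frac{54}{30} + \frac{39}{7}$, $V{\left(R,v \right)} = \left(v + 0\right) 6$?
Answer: $\frac{4128}{35} \approx 117.94$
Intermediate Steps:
$V{\left(R,v \right)} = 6 v$ ($V{\left(R,v \right)} = v 6 = 6 v$)
$w = \frac{258}{35}$ ($w = 54 \cdot \frac{1}{30} + 39 \cdot \frac{1}{7} = \frac{9}{5} + \frac{39}{7} = \frac{258}{35} \approx 7.3714$)
$b{\left(B,A \right)} = 2 A$
$b{\left(V{\left(5,-2 \right)},8 \right)} w = 2 \cdot 8 \cdot \frac{258}{35} = 16 \cdot \frac{258}{35} = \frac{4128}{35}$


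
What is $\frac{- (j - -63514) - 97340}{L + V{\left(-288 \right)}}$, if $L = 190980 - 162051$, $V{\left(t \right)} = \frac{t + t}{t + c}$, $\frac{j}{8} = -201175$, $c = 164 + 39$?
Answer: $\frac{123126410}{2459541} \approx 50.061$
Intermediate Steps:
$c = 203$
$j = -1609400$ ($j = 8 \left(-201175\right) = -1609400$)
$V{\left(t \right)} = \frac{2 t}{203 + t}$ ($V{\left(t \right)} = \frac{t + t}{t + 203} = \frac{2 t}{203 + t}$)
$L = 28929$ ($L = 190980 - 162051 = 28929$)
$\frac{- (j - -63514) - 97340}{L + V{\left(-288 \right)}} = \frac{- (-1609400 - -63514) - 97340}{28929 + 2 \left(-288\right) \frac{1}{203 - 288}} = \frac{- (-1609400 + 63514) - 97340}{28929 + 2 \left(-288\right) \frac{1}{-85}} = \frac{\left(-1\right) \left(-1545886\right) - 97340}{28929 + 2 \left(-288\right) \left(- \frac{1}{85}\right)} = \frac{1545886 - 97340}{28929 + \frac{576}{85}} = \frac{1448546}{\frac{2459541}{85}} = 1448546 \cdot \frac{85}{2459541} = \frac{123126410}{2459541}$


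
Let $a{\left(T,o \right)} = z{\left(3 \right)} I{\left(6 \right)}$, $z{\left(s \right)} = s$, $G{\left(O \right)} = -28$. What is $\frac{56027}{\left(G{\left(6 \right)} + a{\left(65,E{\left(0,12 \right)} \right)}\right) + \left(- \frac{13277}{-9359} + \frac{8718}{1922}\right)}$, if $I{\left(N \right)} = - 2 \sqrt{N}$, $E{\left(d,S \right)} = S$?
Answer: $- \frac{5550726199730090659}{1213391711316390} + \frac{4532137093158380027 \sqrt{6}}{3640175133949170} \approx -1524.9$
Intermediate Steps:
$a{\left(T,o \right)} = - 6 \sqrt{6}$ ($a{\left(T,o \right)} = 3 \left(- 2 \sqrt{6}\right) = - 6 \sqrt{6}$)
$\frac{56027}{\left(G{\left(6 \right)} + a{\left(65,E{\left(0,12 \right)} \right)}\right) + \left(- \frac{13277}{-9359} + \frac{8718}{1922}\right)} = \frac{56027}{\left(-28 - 6 \sqrt{6}\right) + \left(- \frac{13277}{-9359} + \frac{8718}{1922}\right)} = \frac{56027}{\left(-28 - 6 \sqrt{6}\right) + \left(\left(-13277\right) \left(- \frac{1}{9359}\right) + 8718 \cdot \frac{1}{1922}\right)} = \frac{56027}{\left(-28 - 6 \sqrt{6}\right) + \left(\frac{13277}{9359} + \frac{4359}{961}\right)} = \frac{56027}{\left(-28 - 6 \sqrt{6}\right) + \frac{53555078}{8993999}} = \frac{56027}{- \frac{198276894}{8993999} - 6 \sqrt{6}}$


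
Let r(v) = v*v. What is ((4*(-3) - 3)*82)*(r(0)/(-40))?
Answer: 0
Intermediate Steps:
r(v) = v²
((4*(-3) - 3)*82)*(r(0)/(-40)) = ((4*(-3) - 3)*82)*(0²/(-40)) = ((-12 - 3)*82)*(0*(-1/40)) = -15*82*0 = -1230*0 = 0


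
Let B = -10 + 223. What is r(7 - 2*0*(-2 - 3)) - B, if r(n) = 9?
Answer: -204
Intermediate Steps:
B = 213
r(7 - 2*0*(-2 - 3)) - B = 9 - 1*213 = 9 - 213 = -204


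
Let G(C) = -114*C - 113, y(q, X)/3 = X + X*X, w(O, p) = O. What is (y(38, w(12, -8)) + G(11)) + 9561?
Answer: 8662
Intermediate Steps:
y(q, X) = 3*X + 3*X**2 (y(q, X) = 3*(X + X*X) = 3*(X + X**2) = 3*X + 3*X**2)
G(C) = -113 - 114*C
(y(38, w(12, -8)) + G(11)) + 9561 = (3*12*(1 + 12) + (-113 - 114*11)) + 9561 = (3*12*13 + (-113 - 1254)) + 9561 = (468 - 1367) + 9561 = -899 + 9561 = 8662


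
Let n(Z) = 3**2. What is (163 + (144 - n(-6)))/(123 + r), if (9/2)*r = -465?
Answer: 894/59 ≈ 15.153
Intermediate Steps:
n(Z) = 9
r = -310/3 (r = (2/9)*(-465) = -310/3 ≈ -103.33)
(163 + (144 - n(-6)))/(123 + r) = (163 + (144 - 1*9))/(123 - 310/3) = (163 + (144 - 9))/(59/3) = (163 + 135)*(3/59) = 298*(3/59) = 894/59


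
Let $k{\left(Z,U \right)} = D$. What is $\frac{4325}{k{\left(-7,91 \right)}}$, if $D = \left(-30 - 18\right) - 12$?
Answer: $- \frac{865}{12} \approx -72.083$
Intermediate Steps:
$D = -60$ ($D = -48 - 12 = -60$)
$k{\left(Z,U \right)} = -60$
$\frac{4325}{k{\left(-7,91 \right)}} = \frac{4325}{-60} = 4325 \left(- \frac{1}{60}\right) = - \frac{865}{12}$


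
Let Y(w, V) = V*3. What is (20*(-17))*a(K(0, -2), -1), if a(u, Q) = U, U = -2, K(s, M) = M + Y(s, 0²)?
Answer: 680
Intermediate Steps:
Y(w, V) = 3*V
K(s, M) = M (K(s, M) = M + 3*0² = M + 3*0 = M + 0 = M)
a(u, Q) = -2
(20*(-17))*a(K(0, -2), -1) = (20*(-17))*(-2) = -340*(-2) = 680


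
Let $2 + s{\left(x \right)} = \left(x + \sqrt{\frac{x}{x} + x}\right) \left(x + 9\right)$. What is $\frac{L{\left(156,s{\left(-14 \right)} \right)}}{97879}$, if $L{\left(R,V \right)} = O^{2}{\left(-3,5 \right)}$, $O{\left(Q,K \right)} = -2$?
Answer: $\frac{4}{97879} \approx 4.0867 \cdot 10^{-5}$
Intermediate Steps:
$s{\left(x \right)} = -2 + \left(9 + x\right) \left(x + \sqrt{1 + x}\right)$ ($s{\left(x \right)} = -2 + \left(x + \sqrt{\frac{x}{x} + x}\right) \left(x + 9\right) = -2 + \left(x + \sqrt{1 + x}\right) \left(9 + x\right) = -2 + \left(9 + x\right) \left(x + \sqrt{1 + x}\right)$)
$L{\left(R,V \right)} = 4$ ($L{\left(R,V \right)} = \left(-2\right)^{2} = 4$)
$\frac{L{\left(156,s{\left(-14 \right)} \right)}}{97879} = \frac{4}{97879}$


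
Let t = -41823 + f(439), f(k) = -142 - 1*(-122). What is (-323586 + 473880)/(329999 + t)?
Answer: 677/1298 ≈ 0.52157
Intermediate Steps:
f(k) = -20 (f(k) = -142 + 122 = -20)
t = -41843 (t = -41823 - 20 = -41843)
(-323586 + 473880)/(329999 + t) = (-323586 + 473880)/(329999 - 41843) = 150294/288156 = 150294*(1/288156) = 677/1298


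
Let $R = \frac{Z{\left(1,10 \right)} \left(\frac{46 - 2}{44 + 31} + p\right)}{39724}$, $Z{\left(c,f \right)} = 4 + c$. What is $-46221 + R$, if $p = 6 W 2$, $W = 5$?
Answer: $- \frac{6885310129}{148965} \approx -46221.0$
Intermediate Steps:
$p = 60$ ($p = 6 \cdot 5 \cdot 2 = 30 \cdot 2 = 60$)
$R = \frac{1136}{148965}$ ($R = \frac{\left(4 + 1\right) \left(\frac{46 - 2}{44 + 31} + 60\right)}{39724} = 5 \left(\frac{44}{75} + 60\right) \frac{1}{39724} = 5 \cdot \frac{4544}{75} \cdot \frac{1}{39724} = \frac{4544}{15} \cdot \frac{1}{39724} = \frac{1136}{148965} \approx 0.007626$)
$-46221 + R = -46221 + \frac{1136}{148965} = - \frac{6885310129}{148965}$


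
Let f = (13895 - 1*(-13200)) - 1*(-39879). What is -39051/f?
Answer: -39051/66974 ≈ -0.58308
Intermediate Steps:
f = 66974 (f = (13895 + 13200) + 39879 = 27095 + 39879 = 66974)
-39051/f = -39051/66974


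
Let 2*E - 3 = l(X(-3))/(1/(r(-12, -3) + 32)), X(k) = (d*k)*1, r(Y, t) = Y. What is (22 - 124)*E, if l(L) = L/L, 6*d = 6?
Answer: -1173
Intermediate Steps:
d = 1 (d = (⅙)*6 = 1)
X(k) = k (X(k) = (1*k)*1 = k*1 = k)
l(L) = 1
E = 23/2 (E = 3/2 + (1/1/(-12 + 32))/2 = 3/2 + (1/1/20)/2 = 3/2 + (1/(1/20))/2 = 3/2 + (1*20)/2 = 3/2 + (½)*20 = 3/2 + 10 = 23/2 ≈ 11.500)
(22 - 124)*E = (22 - 124)*(23/2) = -102*23/2 = -1173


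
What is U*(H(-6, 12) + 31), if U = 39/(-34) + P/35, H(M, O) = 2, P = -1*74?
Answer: -128073/1190 ≈ -107.62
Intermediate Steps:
P = -74
U = -3881/1190 (U = 39/(-34) - 74/35 = 39*(-1/34) - 74*1/35 = -39/34 - 74/35 = -3881/1190 ≈ -3.2613)
U*(H(-6, 12) + 31) = -3881*(2 + 31)/1190 = -3881/1190*33 = -128073/1190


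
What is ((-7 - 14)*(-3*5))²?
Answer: 99225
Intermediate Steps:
((-7 - 14)*(-3*5))² = (-21*(-15))² = 315² = 99225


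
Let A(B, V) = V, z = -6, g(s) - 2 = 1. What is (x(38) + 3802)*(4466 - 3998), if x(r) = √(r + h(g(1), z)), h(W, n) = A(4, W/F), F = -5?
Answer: 1779336 + 468*√935/5 ≈ 1.7822e+6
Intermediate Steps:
g(s) = 3 (g(s) = 2 + 1 = 3)
h(W, n) = -W/5 (h(W, n) = W/(-5) = W*(-⅕) = -W/5)
x(r) = √(-⅗ + r) (x(r) = √(r - ⅕*3) = √(r - ⅗) = √(-⅗ + r))
(x(38) + 3802)*(4466 - 3998) = (√(-15 + 25*38)/5 + 3802)*(4466 - 3998) = (√(-15 + 950)/5 + 3802)*468 = (√935/5 + 3802)*468 = (3802 + √935/5)*468 = 1779336 + 468*√935/5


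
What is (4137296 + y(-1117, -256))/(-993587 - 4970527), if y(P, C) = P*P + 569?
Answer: -2692777/2982057 ≈ -0.90299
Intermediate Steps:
y(P, C) = 569 + P² (y(P, C) = P² + 569 = 569 + P²)
(4137296 + y(-1117, -256))/(-993587 - 4970527) = (4137296 + (569 + (-1117)²))/(-993587 - 4970527) = (4137296 + (569 + 1247689))/(-5964114) = (4137296 + 1248258)*(-1/5964114) = 5385554*(-1/5964114) = -2692777/2982057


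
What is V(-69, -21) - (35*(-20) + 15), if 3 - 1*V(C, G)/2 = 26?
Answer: 639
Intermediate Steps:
V(C, G) = -46 (V(C, G) = 6 - 2*26 = 6 - 52 = -46)
V(-69, -21) - (35*(-20) + 15) = -46 - (35*(-20) + 15) = -46 - (-700 + 15) = -46 - 1*(-685) = -46 + 685 = 639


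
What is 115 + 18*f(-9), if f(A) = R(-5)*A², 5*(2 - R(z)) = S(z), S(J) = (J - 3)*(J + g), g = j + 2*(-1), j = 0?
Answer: -66493/5 ≈ -13299.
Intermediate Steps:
g = -2 (g = 0 + 2*(-1) = 0 - 2 = -2)
S(J) = (-3 + J)*(-2 + J) (S(J) = (J - 3)*(J - 2) = (-3 + J)*(-2 + J))
R(z) = ⅘ + z - z²/5 (R(z) = 2 - (6 + z² - 5*z)/5 = 2 + (-6/5 + z - z²/5) = ⅘ + z - z²/5)
f(A) = -46*A²/5 (f(A) = (⅘ - 5 - ⅕*(-5)²)*A² = (⅘ - 5 - ⅕*25)*A² = (⅘ - 5 - 5)*A² = -46*A²/5)
115 + 18*f(-9) = 115 + 18*(-46/5*(-9)²) = 115 + 18*(-46/5*81) = 115 + 18*(-3726/5) = 115 - 67068/5 = -66493/5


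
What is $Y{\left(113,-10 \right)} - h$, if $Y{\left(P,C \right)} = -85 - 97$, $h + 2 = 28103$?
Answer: $-28283$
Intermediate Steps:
$h = 28101$ ($h = -2 + 28103 = 28101$)
$Y{\left(P,C \right)} = -182$
$Y{\left(113,-10 \right)} - h = -182 - 28101 = -28283$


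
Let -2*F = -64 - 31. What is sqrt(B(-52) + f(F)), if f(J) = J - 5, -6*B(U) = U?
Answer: sqrt(1842)/6 ≈ 7.1531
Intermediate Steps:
B(U) = -U/6
F = 95/2 (F = -(-64 - 31)/2 = -1/2*(-95) = 95/2 ≈ 47.500)
f(J) = -5 + J
sqrt(B(-52) + f(F)) = sqrt(-1/6*(-52) + (-5 + 95/2)) = sqrt(26/3 + 85/2) = sqrt(307/6) = sqrt(1842)/6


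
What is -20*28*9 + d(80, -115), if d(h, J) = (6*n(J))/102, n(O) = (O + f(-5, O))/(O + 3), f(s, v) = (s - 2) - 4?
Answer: -685431/136 ≈ -5039.9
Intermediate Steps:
f(s, v) = -6 + s (f(s, v) = (-2 + s) - 4 = -6 + s)
n(O) = (-11 + O)/(3 + O) (n(O) = (O + (-6 - 5))/(O + 3) = (O - 11)/(3 + O) = (-11 + O)/(3 + O))
d(h, J) = (-11 + J)/(17*(3 + J)) (d(h, J) = (6*((-11 + J)/(3 + J)))/102 = (6*(-11 + J)/(3 + J))*(1/102) = (-11 + J)/(17*(3 + J)))
-20*28*9 + d(80, -115) = -20*28*9 + (-11 - 115)/(17*(3 - 115)) = -560*9 + (1/17)*(-126)/(-112) = -5040 + (1/17)*(-1/112)*(-126) = -5040 + 9/136 = -685431/136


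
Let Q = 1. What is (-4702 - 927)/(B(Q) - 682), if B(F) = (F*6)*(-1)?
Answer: 5629/688 ≈ 8.1817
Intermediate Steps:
B(F) = -6*F (B(F) = (6*F)*(-1) = -6*F)
(-4702 - 927)/(B(Q) - 682) = (-4702 - 927)/(-6*1 - 682) = -5629/(-6 - 682) = -5629/(-688) = -5629*(-1/688) = 5629/688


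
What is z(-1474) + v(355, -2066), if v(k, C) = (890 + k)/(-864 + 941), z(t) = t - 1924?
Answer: -260401/77 ≈ -3381.8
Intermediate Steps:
z(t) = -1924 + t
v(k, C) = 890/77 + k/77 (v(k, C) = (890 + k)/77 = (890 + k)*(1/77) = 890/77 + k/77)
z(-1474) + v(355, -2066) = (-1924 - 1474) + (890/77 + (1/77)*355) = -3398 + (890/77 + 355/77) = -3398 + 1245/77 = -260401/77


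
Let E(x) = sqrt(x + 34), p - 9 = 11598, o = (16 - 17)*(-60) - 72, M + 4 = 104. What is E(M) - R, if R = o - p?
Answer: 11619 + sqrt(134) ≈ 11631.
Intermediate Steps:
M = 100 (M = -4 + 104 = 100)
o = -12 (o = -1*(-60) - 72 = 60 - 72 = -12)
p = 11607 (p = 9 + 11598 = 11607)
R = -11619 (R = -12 - 1*11607 = -12 - 11607 = -11619)
E(x) = sqrt(34 + x)
E(M) - R = sqrt(34 + 100) - 1*(-11619) = sqrt(134) + 11619 = 11619 + sqrt(134)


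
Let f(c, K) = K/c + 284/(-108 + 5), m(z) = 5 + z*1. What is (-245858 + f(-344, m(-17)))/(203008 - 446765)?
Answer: 2177834279/2159199506 ≈ 1.0086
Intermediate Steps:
m(z) = 5 + z
f(c, K) = -284/103 + K/c (f(c, K) = K/c + 284/(-103) = K/c + 284*(-1/103) = K/c - 284/103 = -284/103 + K/c)
(-245858 + f(-344, m(-17)))/(203008 - 446765) = (-245858 + (-284/103 + (5 - 17)/(-344)))/(203008 - 446765) = (-245858 + (-284/103 - 12*(-1/344)))/(-243757) = (-245858 + (-284/103 + 3/86))*(-1/243757) = (-245858 - 24115/8858)*(-1/243757) = -2177834279/8858*(-1/243757) = 2177834279/2159199506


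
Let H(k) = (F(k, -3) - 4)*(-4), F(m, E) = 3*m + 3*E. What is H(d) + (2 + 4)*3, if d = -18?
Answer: 286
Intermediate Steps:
F(m, E) = 3*E + 3*m
H(k) = 52 - 12*k (H(k) = ((3*(-3) + 3*k) - 4)*(-4) = ((-9 + 3*k) - 4)*(-4) = (-13 + 3*k)*(-4) = 52 - 12*k)
H(d) + (2 + 4)*3 = (52 - 12*(-18)) + (2 + 4)*3 = (52 + 216) + 6*3 = 268 + 18 = 286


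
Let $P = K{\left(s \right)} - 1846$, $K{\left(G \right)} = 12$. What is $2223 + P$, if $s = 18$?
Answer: $389$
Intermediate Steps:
$P = -1834$ ($P = 12 - 1846 = -1834$)
$2223 + P = 2223 - 1834 = 389$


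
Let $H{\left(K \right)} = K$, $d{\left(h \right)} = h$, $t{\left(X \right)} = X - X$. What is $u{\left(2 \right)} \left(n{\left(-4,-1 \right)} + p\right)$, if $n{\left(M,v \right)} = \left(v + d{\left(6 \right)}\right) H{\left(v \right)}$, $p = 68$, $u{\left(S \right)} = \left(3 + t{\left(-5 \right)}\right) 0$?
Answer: $0$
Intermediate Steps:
$t{\left(X \right)} = 0$
$u{\left(S \right)} = 0$ ($u{\left(S \right)} = \left(3 + 0\right) 0 = 3 \cdot 0 = 0$)
$n{\left(M,v \right)} = v \left(6 + v\right)$ ($n{\left(M,v \right)} = \left(v + 6\right) v = \left(6 + v\right) v = v \left(6 + v\right)$)
$u{\left(2 \right)} \left(n{\left(-4,-1 \right)} + p\right) = 0 \left(- (6 - 1) + 68\right) = 0 \left(\left(-1\right) 5 + 68\right) = 0 \left(-5 + 68\right) = 0 \cdot 63 = 0$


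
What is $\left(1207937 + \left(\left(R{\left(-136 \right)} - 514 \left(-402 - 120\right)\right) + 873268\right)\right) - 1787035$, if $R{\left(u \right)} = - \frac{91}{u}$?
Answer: $\frac{76497099}{136} \approx 5.6248 \cdot 10^{5}$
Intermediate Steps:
$\left(1207937 + \left(\left(R{\left(-136 \right)} - 514 \left(-402 - 120\right)\right) + 873268\right)\right) - 1787035 = \left(1207937 + \left(\left(- \frac{91}{-136} - 514 \left(-402 - 120\right)\right) + 873268\right)\right) - 1787035 = \left(1207937 + \left(\left(\left(-91\right) \left(- \frac{1}{136}\right) - -268308\right) + 873268\right)\right) - 1787035 = \left(1207937 + \left(\left(\frac{91}{136} + 268308\right) + 873268\right)\right) - 1787035 = \left(1207937 + \left(\frac{36489979}{136} + 873268\right)\right) - 1787035 = \left(1207937 + \frac{155254427}{136}\right) - 1787035 = \frac{319533859}{136} - 1787035 = \frac{76497099}{136}$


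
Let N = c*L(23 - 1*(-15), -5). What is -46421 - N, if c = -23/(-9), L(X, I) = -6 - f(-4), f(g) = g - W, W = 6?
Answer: -417881/9 ≈ -46431.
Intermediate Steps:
f(g) = -6 + g (f(g) = g - 1*6 = g - 6 = -6 + g)
L(X, I) = 4 (L(X, I) = -6 - (-6 - 4) = -6 - 1*(-10) = -6 + 10 = 4)
c = 23/9 (c = -23*(-⅑) = 23/9 ≈ 2.5556)
N = 92/9 (N = (23/9)*4 = 92/9 ≈ 10.222)
-46421 - N = -46421 - 1*92/9 = -46421 - 92/9 = -417881/9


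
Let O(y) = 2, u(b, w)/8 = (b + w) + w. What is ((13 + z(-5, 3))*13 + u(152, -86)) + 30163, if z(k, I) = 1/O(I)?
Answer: 60357/2 ≈ 30179.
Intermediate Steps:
u(b, w) = 8*b + 16*w (u(b, w) = 8*((b + w) + w) = 8*(b + 2*w) = 8*b + 16*w)
z(k, I) = 1/2
((13 + z(-5, 3))*13 + u(152, -86)) + 30163 = ((13 + 1/2)*13 + (8*152 + 16*(-86))) + 30163 = ((27/2)*13 + (1216 - 1376)) + 30163 = (351/2 - 160) + 30163 = 31/2 + 30163 = 60357/2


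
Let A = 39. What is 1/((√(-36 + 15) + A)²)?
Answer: (39 + I*√21)⁻² ≈ 0.00063084 - 0.00015033*I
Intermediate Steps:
1/((√(-36 + 15) + A)²) = 1/((√(-36 + 15) + 39)²) = 1/((√(-21) + 39)²) = 1/((I*√21 + 39)²) = 1/((39 + I*√21)²) = (39 + I*√21)⁻²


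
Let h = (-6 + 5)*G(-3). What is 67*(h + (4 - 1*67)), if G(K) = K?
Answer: -4020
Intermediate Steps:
h = 3 (h = (-6 + 5)*(-3) = -1*(-3) = 3)
67*(h + (4 - 1*67)) = 67*(3 + (4 - 1*67)) = 67*(3 + (4 - 67)) = 67*(3 - 63) = 67*(-60) = -4020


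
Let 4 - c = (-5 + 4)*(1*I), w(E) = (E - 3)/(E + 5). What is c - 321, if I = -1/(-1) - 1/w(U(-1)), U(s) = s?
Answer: -315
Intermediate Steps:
w(E) = (-3 + E)/(5 + E)
I = 2 (I = -1/(-1) - 1/((-3 - 1)/(5 - 1)) = -1*(-1) - 1/(-4/4) = 1 - 1/((¼)*(-4)) = 1 - 1/(-1) = 1 - 1*(-1) = 1 + 1 = 2)
c = 6 (c = 4 - (-5 + 4)*1*2 = 4 - (-1)*2 = 4 - 1*(-2) = 4 + 2 = 6)
c - 321 = 6 - 321 = -315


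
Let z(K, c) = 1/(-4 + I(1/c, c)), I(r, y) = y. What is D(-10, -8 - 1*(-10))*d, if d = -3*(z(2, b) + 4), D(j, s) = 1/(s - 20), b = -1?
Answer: 19/30 ≈ 0.63333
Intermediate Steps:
D(j, s) = 1/(-20 + s)
z(K, c) = 1/(-4 + c)
d = -57/5 (d = -3*(1/(-4 - 1) + 4) = -3*(1/(-5) + 4) = -3*(-⅕ + 4) = -3*19/5 = -57/5 ≈ -11.400)
D(-10, -8 - 1*(-10))*d = -57/5/(-20 + (-8 - 1*(-10))) = -57/5/(-20 + (-8 + 10)) = -57/5/(-20 + 2) = -57/5/(-18) = -1/18*(-57/5) = 19/30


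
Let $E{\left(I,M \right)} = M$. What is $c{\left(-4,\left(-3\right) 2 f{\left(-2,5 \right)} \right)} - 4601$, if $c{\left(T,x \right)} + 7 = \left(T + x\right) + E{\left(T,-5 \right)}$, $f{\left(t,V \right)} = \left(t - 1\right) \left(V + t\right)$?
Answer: $-4563$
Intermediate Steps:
$f{\left(t,V \right)} = \left(-1 + t\right) \left(V + t\right)$
$c{\left(T,x \right)} = -12 + T + x$ ($c{\left(T,x \right)} = -7 - \left(5 - T - x\right) = -7 + \left(-5 + T + x\right) = -12 + T + x$)
$c{\left(-4,\left(-3\right) 2 f{\left(-2,5 \right)} \right)} - 4601 = \left(-12 - 4 + \left(-3\right) 2 \left(\left(-2\right)^{2} - 5 - -2 + 5 \left(-2\right)\right)\right) - 4601 = \left(-12 - 4 - 6 \left(4 - 5 + 2 - 10\right)\right) - 4601 = \left(-12 - 4 - -54\right) - 4601 = \left(-12 - 4 + 54\right) - 4601 = 38 - 4601 = -4563$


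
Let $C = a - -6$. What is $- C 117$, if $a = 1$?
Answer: $-819$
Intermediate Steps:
$C = 7$ ($C = 1 - -6 = 1 + 6 = 7$)
$- C 117 = - 7 \cdot 117 = \left(-1\right) 819 = -819$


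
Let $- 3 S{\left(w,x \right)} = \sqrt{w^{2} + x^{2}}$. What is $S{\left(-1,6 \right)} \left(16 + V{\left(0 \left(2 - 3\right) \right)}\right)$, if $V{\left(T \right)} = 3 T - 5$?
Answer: $- \frac{11 \sqrt{37}}{3} \approx -22.303$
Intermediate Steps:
$S{\left(w,x \right)} = - \frac{\sqrt{w^{2} + x^{2}}}{3}$
$V{\left(T \right)} = -5 + 3 T$
$S{\left(-1,6 \right)} \left(16 + V{\left(0 \left(2 - 3\right) \right)}\right) = - \frac{\sqrt{\left(-1\right)^{2} + 6^{2}}}{3} \left(16 - \left(5 - 3 \cdot 0 \left(2 - 3\right)\right)\right) = - \frac{\sqrt{1 + 36}}{3} \left(16 - \left(5 - 3 \cdot 0 \left(-1\right)\right)\right) = - \frac{\sqrt{37}}{3} \left(16 + \left(-5 + 3 \cdot 0\right)\right) = - \frac{\sqrt{37}}{3} \left(16 + \left(-5 + 0\right)\right) = - \frac{\sqrt{37}}{3} \left(16 - 5\right) = - \frac{\sqrt{37}}{3} \cdot 11 = - \frac{11 \sqrt{37}}{3}$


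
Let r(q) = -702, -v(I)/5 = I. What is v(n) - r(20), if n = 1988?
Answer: -9238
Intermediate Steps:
v(I) = -5*I
v(n) - r(20) = -5*1988 - 1*(-702) = -9940 + 702 = -9238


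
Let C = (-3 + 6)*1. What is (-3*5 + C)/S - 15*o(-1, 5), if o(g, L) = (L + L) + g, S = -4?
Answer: -132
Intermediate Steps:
C = 3 (C = 3*1 = 3)
o(g, L) = g + 2*L (o(g, L) = 2*L + g = g + 2*L)
(-3*5 + C)/S - 15*o(-1, 5) = (-3*5 + 3)/(-4) - 15*(-1 + 2*5) = (-15 + 3)*(-¼) - 15*(-1 + 10) = -12*(-¼) - 15*9 = 3 - 135 = -132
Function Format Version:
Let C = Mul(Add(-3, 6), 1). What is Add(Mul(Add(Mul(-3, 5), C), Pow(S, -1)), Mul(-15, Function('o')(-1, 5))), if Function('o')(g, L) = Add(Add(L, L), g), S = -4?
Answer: -132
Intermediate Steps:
C = 3 (C = Mul(3, 1) = 3)
Function('o')(g, L) = Add(g, Mul(2, L)) (Function('o')(g, L) = Add(Mul(2, L), g) = Add(g, Mul(2, L)))
Add(Mul(Add(Mul(-3, 5), C), Pow(S, -1)), Mul(-15, Function('o')(-1, 5))) = Add(Mul(Add(Mul(-3, 5), 3), Pow(-4, -1)), Mul(-15, Add(-1, Mul(2, 5)))) = Add(Mul(Add(-15, 3), Rational(-1, 4)), Mul(-15, Add(-1, 10))) = Add(Mul(-12, Rational(-1, 4)), Mul(-15, 9)) = Add(3, -135) = -132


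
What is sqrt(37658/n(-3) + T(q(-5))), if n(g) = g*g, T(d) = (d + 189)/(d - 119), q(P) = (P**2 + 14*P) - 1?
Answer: sqrt(941255)/15 ≈ 64.679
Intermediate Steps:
q(P) = -1 + P**2 + 14*P
T(d) = (189 + d)/(-119 + d)
n(g) = g**2
sqrt(37658/n(-3) + T(q(-5))) = sqrt(37658/((-3)**2) + (189 + (-1 + (-5)**2 + 14*(-5)))/(-119 + (-1 + (-5)**2 + 14*(-5)))) = sqrt(37658/9 + (189 + (-1 + 25 - 70))/(-119 + (-1 + 25 - 70))) = sqrt(37658*(1/9) + (189 - 46)/(-119 - 46)) = sqrt(37658/9 + 143/(-165)) = sqrt(37658/9 - 1/165*143) = sqrt(37658/9 - 13/15) = sqrt(188251/45) = sqrt(941255)/15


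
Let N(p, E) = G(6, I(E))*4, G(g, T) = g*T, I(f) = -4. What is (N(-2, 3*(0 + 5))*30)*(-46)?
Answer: 132480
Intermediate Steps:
G(g, T) = T*g
N(p, E) = -96 (N(p, E) = -4*6*4 = -24*4 = -96)
(N(-2, 3*(0 + 5))*30)*(-46) = -96*30*(-46) = -2880*(-46) = 132480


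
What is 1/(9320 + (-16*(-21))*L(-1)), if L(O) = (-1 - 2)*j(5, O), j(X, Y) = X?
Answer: 1/4280 ≈ 0.00023364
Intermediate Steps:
L(O) = -15 (L(O) = (-1 - 2)*5 = -3*5 = -15)
1/(9320 + (-16*(-21))*L(-1)) = 1/(9320 - 16*(-21)*(-15)) = 1/(9320 + 336*(-15)) = 1/(9320 - 5040) = 1/4280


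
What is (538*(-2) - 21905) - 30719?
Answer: -53700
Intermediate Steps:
(538*(-2) - 21905) - 30719 = (-1076 - 21905) - 30719 = -22981 - 30719 = -53700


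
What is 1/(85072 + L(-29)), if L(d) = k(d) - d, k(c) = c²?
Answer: 1/85942 ≈ 1.1636e-5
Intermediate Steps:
L(d) = d² - d
1/(85072 + L(-29)) = 1/(85072 - 29*(-1 - 29)) = 1/(85072 - 29*(-30)) = 1/(85072 + 870) = 1/85942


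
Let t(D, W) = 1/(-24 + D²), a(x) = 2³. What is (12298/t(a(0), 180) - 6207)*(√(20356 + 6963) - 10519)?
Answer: -5109215047 + 485713*√27319 ≈ -5.0289e+9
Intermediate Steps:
a(x) = 8
(12298/t(a(0), 180) - 6207)*(√(20356 + 6963) - 10519) = (12298/(1/(-24 + 8²)) - 6207)*(√(20356 + 6963) - 10519) = (12298/(1/(-24 + 64)) - 6207)*(√27319 - 10519) = (12298/(1/40) - 6207)*(-10519 + √27319) = (12298*40 - 6207)*(-10519 + √27319) = (491920 - 6207)*(-10519 + √27319) = 485713*(-10519 + √27319) = -5109215047 + 485713*√27319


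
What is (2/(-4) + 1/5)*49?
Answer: -147/10 ≈ -14.700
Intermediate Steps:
(2/(-4) + 1/5)*49 = (2*(-¼) + 1*(⅕))*49 = (-½ + ⅕)*49 = -3/10*49 = -147/10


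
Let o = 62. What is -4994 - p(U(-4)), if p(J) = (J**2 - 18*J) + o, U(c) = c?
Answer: -5144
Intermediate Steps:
p(J) = 62 + J**2 - 18*J (p(J) = (J**2 - 18*J) + 62 = 62 + J**2 - 18*J)
-4994 - p(U(-4)) = -4994 - (62 + (-4)**2 - 18*(-4)) = -4994 - (62 + 16 + 72) = -4994 - 1*150 = -4994 - 150 = -5144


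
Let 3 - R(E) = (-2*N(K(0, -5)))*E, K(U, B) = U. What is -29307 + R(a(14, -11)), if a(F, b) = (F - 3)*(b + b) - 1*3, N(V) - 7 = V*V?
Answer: -32734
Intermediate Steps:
N(V) = 7 + V² (N(V) = 7 + V*V = 7 + V²)
a(F, b) = -3 + 2*b*(-3 + F) (a(F, b) = (-3 + F)*(2*b) - 3 = 2*b*(-3 + F) - 3 = -3 + 2*b*(-3 + F))
R(E) = 3 + 14*E (R(E) = 3 - (-2*(7 + 0²))*E = 3 - (-2*(7 + 0))*E = 3 - (-2*7)*E = 3 - (-14)*E = 3 + 14*E)
-29307 + R(a(14, -11)) = -29307 + (3 + 14*(-3 - 6*(-11) + 2*14*(-11))) = -29307 + (3 + 14*(-3 + 66 - 308)) = -29307 + (3 + 14*(-245)) = -29307 + (3 - 3430) = -29307 - 3427 = -32734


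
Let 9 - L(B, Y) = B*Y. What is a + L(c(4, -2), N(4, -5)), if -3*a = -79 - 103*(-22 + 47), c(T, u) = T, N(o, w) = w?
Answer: 2741/3 ≈ 913.67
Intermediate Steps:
L(B, Y) = 9 - B*Y
a = 2654/3 (a = -(-79 - 103*(-22 + 47))/3 = -(-79 - 103*25)/3 = -(-79 - 2575)/3 = -1/3*(-2654) = 2654/3 ≈ 884.67)
a + L(c(4, -2), N(4, -5)) = 2654/3 + (9 - 1*4*(-5)) = 2654/3 + (9 + 20) = 2654/3 + 29 = 2741/3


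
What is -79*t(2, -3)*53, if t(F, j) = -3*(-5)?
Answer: -62805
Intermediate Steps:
t(F, j) = 15
-79*t(2, -3)*53 = -79*15*53 = -1185*53 = -62805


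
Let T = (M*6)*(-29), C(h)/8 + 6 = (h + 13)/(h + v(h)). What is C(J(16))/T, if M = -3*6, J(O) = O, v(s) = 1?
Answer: -146/13311 ≈ -0.010968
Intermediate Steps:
M = -18
C(h) = -48 + 8*(13 + h)/(1 + h) (C(h) = -48 + 8*((h + 13)/(h + 1)) = -48 + 8*((13 + h)/(1 + h)) = -48 + 8*(13 + h)/(1 + h))
T = 3132 (T = -18*6*(-29) = -108*(-29) = 3132)
C(J(16))/T = (8*(7 - 5*16)/(1 + 16))/3132 = (8*(7 - 80)/17)*(1/3132) = (8*(1/17)*(-73))*(1/3132) = -584/17*1/3132 = -146/13311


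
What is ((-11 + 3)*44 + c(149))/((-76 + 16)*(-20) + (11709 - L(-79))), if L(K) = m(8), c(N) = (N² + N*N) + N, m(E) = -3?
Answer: 14733/4304 ≈ 3.4231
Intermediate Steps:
c(N) = N + 2*N² (c(N) = (N² + N²) + N = 2*N² + N = N + 2*N²)
L(K) = -3
((-11 + 3)*44 + c(149))/((-76 + 16)*(-20) + (11709 - L(-79))) = ((-11 + 3)*44 + 149*(1 + 2*149))/((-76 + 16)*(-20) + (11709 - 1*(-3))) = (-8*44 + 149*(1 + 298))/(-60*(-20) + (11709 + 3)) = (-352 + 149*299)/(1200 + 11712) = (-352 + 44551)/12912 = 44199*(1/12912) = 14733/4304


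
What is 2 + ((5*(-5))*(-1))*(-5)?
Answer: -123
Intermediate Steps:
2 + ((5*(-5))*(-1))*(-5) = 2 - 25*(-1)*(-5) = 2 + 25*(-5) = 2 - 125 = -123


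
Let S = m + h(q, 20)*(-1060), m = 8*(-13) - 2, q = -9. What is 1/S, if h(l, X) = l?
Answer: 1/9434 ≈ 0.00010600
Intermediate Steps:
m = -106 (m = -104 - 2 = -106)
S = 9434 (S = -106 - 9*(-1060) = -106 + 9540 = 9434)
1/S = 1/9434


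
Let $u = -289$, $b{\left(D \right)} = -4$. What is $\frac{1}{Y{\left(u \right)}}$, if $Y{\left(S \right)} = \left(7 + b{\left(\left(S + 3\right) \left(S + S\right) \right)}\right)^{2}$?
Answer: $\frac{1}{9} \approx 0.11111$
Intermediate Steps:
$Y{\left(S \right)} = 9$ ($Y{\left(S \right)} = \left(7 - 4\right)^{2} = 3^{2} = 9$)
$\frac{1}{Y{\left(u \right)}} = \frac{1}{9}$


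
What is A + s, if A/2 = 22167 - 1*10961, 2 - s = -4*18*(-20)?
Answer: 20974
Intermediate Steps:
s = -1438 (s = 2 - (-4*18)*(-20) = 2 - (-72)*(-20) = 2 - 1*1440 = 2 - 1440 = -1438)
A = 22412 (A = 2*(22167 - 1*10961) = 2*(22167 - 10961) = 2*11206 = 22412)
A + s = 22412 - 1438 = 20974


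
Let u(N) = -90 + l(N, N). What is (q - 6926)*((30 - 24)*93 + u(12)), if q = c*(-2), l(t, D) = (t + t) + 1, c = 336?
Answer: -3745814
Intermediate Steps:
l(t, D) = 1 + 2*t (l(t, D) = 2*t + 1 = 1 + 2*t)
q = -672 (q = 336*(-2) = -672)
u(N) = -89 + 2*N (u(N) = -90 + (1 + 2*N) = -89 + 2*N)
(q - 6926)*((30 - 24)*93 + u(12)) = (-672 - 6926)*((30 - 24)*93 + (-89 + 2*12)) = -7598*(6*93 + (-89 + 24)) = -7598*(558 - 65) = -7598*493 = -3745814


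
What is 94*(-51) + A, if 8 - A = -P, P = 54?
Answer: -4732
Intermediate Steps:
A = 62 (A = 8 - (-1)*54 = 8 - 1*(-54) = 8 + 54 = 62)
94*(-51) + A = 94*(-51) + 62 = -4794 + 62 = -4732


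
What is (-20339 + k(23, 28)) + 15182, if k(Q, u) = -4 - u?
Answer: -5189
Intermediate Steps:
(-20339 + k(23, 28)) + 15182 = (-20339 + (-4 - 1*28)) + 15182 = (-20339 + (-4 - 28)) + 15182 = (-20339 - 32) + 15182 = -20371 + 15182 = -5189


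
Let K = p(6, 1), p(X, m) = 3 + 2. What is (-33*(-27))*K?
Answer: 4455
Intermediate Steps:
p(X, m) = 5
K = 5
(-33*(-27))*K = -33*(-27)*5 = 891*5 = 4455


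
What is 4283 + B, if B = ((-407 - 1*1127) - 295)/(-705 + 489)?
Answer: 926957/216 ≈ 4291.5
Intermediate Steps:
B = 1829/216 (B = ((-407 - 1127) - 295)/(-216) = (-1534 - 295)*(-1/216) = -1829*(-1/216) = 1829/216 ≈ 8.4676)
4283 + B = 4283 + 1829/216 = 926957/216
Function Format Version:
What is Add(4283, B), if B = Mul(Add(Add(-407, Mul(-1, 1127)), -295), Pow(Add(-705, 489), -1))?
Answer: Rational(926957, 216) ≈ 4291.5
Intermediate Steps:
B = Rational(1829, 216) (B = Mul(Add(Add(-407, -1127), -295), Pow(-216, -1)) = Mul(Add(-1534, -295), Rational(-1, 216)) = Mul(-1829, Rational(-1, 216)) = Rational(1829, 216) ≈ 8.4676)
Add(4283, B) = Add(4283, Rational(1829, 216)) = Rational(926957, 216)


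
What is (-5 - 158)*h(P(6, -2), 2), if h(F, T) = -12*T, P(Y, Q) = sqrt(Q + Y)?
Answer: 3912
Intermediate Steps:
(-5 - 158)*h(P(6, -2), 2) = (-5 - 158)*(-12*2) = -163*(-24) = 3912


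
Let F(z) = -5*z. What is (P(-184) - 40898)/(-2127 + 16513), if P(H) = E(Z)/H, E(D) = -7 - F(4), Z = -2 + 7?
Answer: -7525245/2647024 ≈ -2.8429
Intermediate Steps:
Z = 5
E(D) = 13 (E(D) = -7 - (-5)*4 = -7 - 1*(-20) = -7 + 20 = 13)
P(H) = 13/H
(P(-184) - 40898)/(-2127 + 16513) = (13/(-184) - 40898)/(-2127 + 16513) = (13*(-1/184) - 40898)/14386 = (-13/184 - 40898)*(1/14386) = -7525245/184*1/14386 = -7525245/2647024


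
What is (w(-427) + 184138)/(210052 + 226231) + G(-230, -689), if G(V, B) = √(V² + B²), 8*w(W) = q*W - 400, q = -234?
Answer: 786311/1745132 + √527621 ≈ 726.83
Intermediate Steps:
w(W) = -50 - 117*W/4 (w(W) = (-234*W - 400)/8 = (-400 - 234*W)/8 = -50 - 117*W/4)
G(V, B) = √(B² + V²)
(w(-427) + 184138)/(210052 + 226231) + G(-230, -689) = ((-50 - 117/4*(-427)) + 184138)/(210052 + 226231) + √((-689)² + (-230)²) = ((-50 + 49959/4) + 184138)/436283 + √(474721 + 52900) = (49759/4 + 184138)*(1/436283) + √527621 = (786311/4)*(1/436283) + √527621 = 786311/1745132 + √527621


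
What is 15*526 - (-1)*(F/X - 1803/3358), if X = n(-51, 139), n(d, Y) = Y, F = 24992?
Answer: 3766424699/466762 ≈ 8069.3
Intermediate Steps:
X = 139
15*526 - (-1)*(F/X - 1803/3358) = 15*526 - (-1)*(24992/139 - 1803/3358) = 7890 - (-1)*(24992*(1/139) - 1803*1/3358) = 7890 - (-1)*(24992/139 - 1803/3358) = 7890 - (-1)*83672519/466762 = 7890 - 1*(-83672519/466762) = 7890 + 83672519/466762 = 3766424699/466762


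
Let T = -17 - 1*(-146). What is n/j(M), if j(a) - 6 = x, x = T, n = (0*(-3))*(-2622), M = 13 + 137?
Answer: 0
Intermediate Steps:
M = 150
n = 0 (n = 0*(-2622) = 0)
T = 129 (T = -17 + 146 = 129)
x = 129
j(a) = 135 (j(a) = 6 + 129 = 135)
n/j(M) = 0/135 = 0*(1/135) = 0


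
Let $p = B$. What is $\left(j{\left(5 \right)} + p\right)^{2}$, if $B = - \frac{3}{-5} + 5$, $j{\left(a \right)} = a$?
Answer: $\frac{2809}{25} \approx 112.36$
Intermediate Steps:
$B = \frac{28}{5}$ ($B = \left(-3\right) \left(- \frac{1}{5}\right) + 5 = \frac{3}{5} + 5 = \frac{28}{5} \approx 5.6$)
$p = \frac{28}{5} \approx 5.6$
$\left(j{\left(5 \right)} + p\right)^{2} = \left(5 + \frac{28}{5}\right)^{2} = \left(\frac{53}{5}\right)^{2} = \frac{2809}{25}$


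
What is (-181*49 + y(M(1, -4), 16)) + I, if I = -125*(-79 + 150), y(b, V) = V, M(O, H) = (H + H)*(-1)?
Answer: -17728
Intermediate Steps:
M(O, H) = -2*H (M(O, H) = (2*H)*(-1) = -2*H)
I = -8875 (I = -125*71 = -8875)
(-181*49 + y(M(1, -4), 16)) + I = (-181*49 + 16) - 8875 = (-8869 + 16) - 8875 = -8853 - 8875 = -17728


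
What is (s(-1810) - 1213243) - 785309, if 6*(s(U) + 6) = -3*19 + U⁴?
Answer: 10732819218595/6 ≈ 1.7888e+12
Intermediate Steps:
s(U) = -31/2 + U⁴/6 (s(U) = -6 + (-3*19 + U⁴)/6 = -6 + (-57 + U⁴)/6 = -6 + (-19/2 + U⁴/6) = -31/2 + U⁴/6)
(s(-1810) - 1213243) - 785309 = ((-31/2 + (⅙)*(-1810)⁴) - 1213243) - 785309 = ((-31/2 + (⅙)*10732831210000) - 1213243) - 785309 = ((-31/2 + 5366415605000/3) - 1213243) - 785309 = (10732831209907/6 - 1213243) - 785309 = 10732823930449/6 - 785309 = 10732819218595/6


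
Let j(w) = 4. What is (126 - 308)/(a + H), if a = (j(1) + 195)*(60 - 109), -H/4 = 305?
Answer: 182/10971 ≈ 0.016589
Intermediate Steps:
H = -1220 (H = -4*305 = -1220)
a = -9751 (a = (4 + 195)*(60 - 109) = 199*(-49) = -9751)
(126 - 308)/(a + H) = (126 - 308)/(-9751 - 1220) = -182/(-10971) = -182*(-1/10971) = 182/10971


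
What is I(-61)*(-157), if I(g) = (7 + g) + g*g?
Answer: -575719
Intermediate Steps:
I(g) = 7 + g + g² (I(g) = (7 + g) + g² = 7 + g + g²)
I(-61)*(-157) = (7 - 61 + (-61)²)*(-157) = (7 - 61 + 3721)*(-157) = 3667*(-157) = -575719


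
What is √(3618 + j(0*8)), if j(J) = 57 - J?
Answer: 35*√3 ≈ 60.622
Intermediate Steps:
√(3618 + j(0*8)) = √(3618 + (57 - 0*8)) = √(3618 + (57 - 1*0)) = √(3618 + (57 + 0)) = √(3618 + 57) = √3675 = 35*√3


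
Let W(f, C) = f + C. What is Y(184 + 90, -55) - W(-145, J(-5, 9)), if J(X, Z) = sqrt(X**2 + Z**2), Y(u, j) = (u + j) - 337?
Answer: 27 - sqrt(106) ≈ 16.704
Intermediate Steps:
Y(u, j) = -337 + j + u (Y(u, j) = (j + u) - 337 = -337 + j + u)
W(f, C) = C + f
Y(184 + 90, -55) - W(-145, J(-5, 9)) = (-337 - 55 + (184 + 90)) - (sqrt((-5)**2 + 9**2) - 145) = (-337 - 55 + 274) - (sqrt(25 + 81) - 145) = -118 - (sqrt(106) - 145) = -118 - (-145 + sqrt(106)) = -118 + (145 - sqrt(106)) = 27 - sqrt(106)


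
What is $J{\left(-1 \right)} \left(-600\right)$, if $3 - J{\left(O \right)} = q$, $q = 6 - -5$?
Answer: $4800$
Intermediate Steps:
$q = 11$ ($q = 6 + 5 = 11$)
$J{\left(O \right)} = -8$ ($J{\left(O \right)} = 3 - 11 = -8$)
$J{\left(-1 \right)} \left(-600\right) = \left(-8\right) \left(-600\right) = 4800$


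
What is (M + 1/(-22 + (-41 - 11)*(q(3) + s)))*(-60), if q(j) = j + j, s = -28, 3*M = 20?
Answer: -74810/187 ≈ -400.05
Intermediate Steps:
M = 20/3 (M = (1/3)*20 = 20/3 ≈ 6.6667)
q(j) = 2*j
(M + 1/(-22 + (-41 - 11)*(q(3) + s)))*(-60) = (20/3 + 1/(-22 + (-41 - 11)*(2*3 - 28)))*(-60) = (20/3 + 1/(-22 - 52*(6 - 28)))*(-60) = (20/3 + 1/(-22 - 52*(-22)))*(-60) = (20/3 + 1/(-22 + 1144))*(-60) = (20/3 + 1/1122)*(-60) = (7481/1122)*(-60) = -74810/187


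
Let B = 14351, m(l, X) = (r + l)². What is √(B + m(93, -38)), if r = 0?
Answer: 10*√230 ≈ 151.66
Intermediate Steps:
m(l, X) = l² (m(l, X) = (0 + l)² = l²)
√(B + m(93, -38)) = √(14351 + 93²) = √(14351 + 8649) = √23000 = 10*√230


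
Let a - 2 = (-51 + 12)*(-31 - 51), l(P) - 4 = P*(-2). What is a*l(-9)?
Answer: 70400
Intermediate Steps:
l(P) = 4 - 2*P (l(P) = 4 + P*(-2) = 4 - 2*P)
a = 3200 (a = 2 + (-51 + 12)*(-31 - 51) = 2 - 39*(-82) = 2 + 3198 = 3200)
a*l(-9) = 3200*(4 - 2*(-9)) = 3200*(4 + 18) = 3200*22 = 70400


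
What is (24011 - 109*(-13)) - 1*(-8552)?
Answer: 33980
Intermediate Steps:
(24011 - 109*(-13)) - 1*(-8552) = (24011 - 1*(-1417)) + 8552 = (24011 + 1417) + 8552 = 25428 + 8552 = 33980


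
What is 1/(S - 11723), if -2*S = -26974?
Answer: 1/1764 ≈ 0.00056689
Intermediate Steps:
S = 13487 (S = -½*(-26974) = 13487)
1/(S - 11723) = 1/(13487 - 11723) = 1/1764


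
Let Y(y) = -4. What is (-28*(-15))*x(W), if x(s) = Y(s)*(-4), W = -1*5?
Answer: 6720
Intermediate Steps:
W = -5
x(s) = 16 (x(s) = -4*(-4) = 16)
(-28*(-15))*x(W) = -28*(-15)*16 = 420*16 = 6720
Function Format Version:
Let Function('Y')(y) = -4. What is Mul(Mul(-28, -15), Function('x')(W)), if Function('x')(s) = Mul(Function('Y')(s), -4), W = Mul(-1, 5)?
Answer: 6720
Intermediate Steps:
W = -5
Function('x')(s) = 16 (Function('x')(s) = Mul(-4, -4) = 16)
Mul(Mul(-28, -15), Function('x')(W)) = Mul(Mul(-28, -15), 16) = Mul(420, 16) = 6720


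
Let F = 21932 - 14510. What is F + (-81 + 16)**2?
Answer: 11647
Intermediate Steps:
F = 7422
F + (-81 + 16)**2 = 7422 + (-81 + 16)**2 = 7422 + (-65)**2 = 7422 + 4225 = 11647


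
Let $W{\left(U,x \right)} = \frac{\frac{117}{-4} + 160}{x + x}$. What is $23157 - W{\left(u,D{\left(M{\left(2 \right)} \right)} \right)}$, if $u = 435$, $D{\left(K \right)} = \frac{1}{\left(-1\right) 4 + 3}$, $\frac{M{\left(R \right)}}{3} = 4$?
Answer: $\frac{185779}{8} \approx 23222.0$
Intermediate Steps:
$M{\left(R \right)} = 12$ ($M{\left(R \right)} = 3 \cdot 4 = 12$)
$D{\left(K \right)} = -1$ ($D{\left(K \right)} = \frac{1}{-4 + 3} = \frac{1}{-1} = -1$)
$W{\left(U,x \right)} = \frac{523}{8 x}$ ($W{\left(U,x \right)} = \frac{117 \left(- \frac{1}{4}\right) + 160}{2 x} = \left(- \frac{117}{4} + 160\right) \frac{1}{2 x} = \frac{523 \frac{1}{2 x}}{4} = \frac{523}{8 x}$)
$23157 - W{\left(u,D{\left(M{\left(2 \right)} \right)} \right)} = 23157 - \frac{523}{8 \left(-1\right)} = 23157 - \frac{523}{8} \left(-1\right) = 23157 - - \frac{523}{8} = 23157 + \frac{523}{8} = \frac{185779}{8}$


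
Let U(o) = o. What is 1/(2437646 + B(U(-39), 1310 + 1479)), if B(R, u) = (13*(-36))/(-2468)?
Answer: 617/1504027699 ≈ 4.1023e-7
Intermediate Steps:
B(R, u) = 117/617 (B(R, u) = -468*(-1/2468) = 117/617)
1/(2437646 + B(U(-39), 1310 + 1479)) = 1/(2437646 + 117/617) = 1/(1504027699/617) = 617/1504027699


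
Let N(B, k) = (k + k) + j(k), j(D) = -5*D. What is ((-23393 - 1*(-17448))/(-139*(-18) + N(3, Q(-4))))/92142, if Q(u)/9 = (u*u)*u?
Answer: -1189/77952132 ≈ -1.5253e-5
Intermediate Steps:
Q(u) = 9*u³ (Q(u) = 9*((u*u)*u) = 9*(u²*u) = 9*u³)
N(B, k) = -3*k (N(B, k) = (k + k) - 5*k = 2*k - 5*k = -3*k)
((-23393 - 1*(-17448))/(-139*(-18) + N(3, Q(-4))))/92142 = ((-23393 - 1*(-17448))/(-139*(-18) - 27*(-4)³))/92142 = ((-23393 + 17448)/(2502 - 27*(-64)))*(1/92142) = -5945/(2502 - 3*(-576))*(1/92142) = -5945/(2502 + 1728)*(1/92142) = -5945/4230*(1/92142) = -5945*1/4230*(1/92142) = -1189/846*1/92142 = -1189/77952132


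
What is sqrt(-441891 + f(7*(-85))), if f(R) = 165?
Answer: I*sqrt(441726) ≈ 664.63*I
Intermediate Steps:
sqrt(-441891 + f(7*(-85))) = sqrt(-441891 + 165) = sqrt(-441726) = I*sqrt(441726)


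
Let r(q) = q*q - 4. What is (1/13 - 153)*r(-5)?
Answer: -41748/13 ≈ -3211.4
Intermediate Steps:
r(q) = -4 + q**2 (r(q) = q**2 - 4 = -4 + q**2)
(1/13 - 153)*r(-5) = (1/13 - 153)*(-4 + (-5)**2) = (1/13 - 153)*(-4 + 25) = -1988/13*21 = -41748/13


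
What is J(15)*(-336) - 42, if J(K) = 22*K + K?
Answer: -115962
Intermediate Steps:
J(K) = 23*K
J(15)*(-336) - 42 = (23*15)*(-336) - 42 = 345*(-336) - 42 = -115920 - 42 = -115962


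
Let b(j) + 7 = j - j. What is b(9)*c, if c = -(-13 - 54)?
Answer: -469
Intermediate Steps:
b(j) = -7 (b(j) = -7 + (j - j) = -7 + 0 = -7)
c = 67 (c = -1*(-67) = 67)
b(9)*c = -7*67 = -469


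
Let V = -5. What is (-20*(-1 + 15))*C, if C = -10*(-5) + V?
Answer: -12600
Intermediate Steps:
C = 45 (C = -10*(-5) - 5 = 50 - 5 = 45)
(-20*(-1 + 15))*C = -20*(-1 + 15)*45 = -20*14*45 = -280*45 = -12600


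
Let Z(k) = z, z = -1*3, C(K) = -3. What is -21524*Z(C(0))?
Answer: 64572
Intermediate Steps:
z = -3
Z(k) = -3
-21524*Z(C(0)) = -21524*(-3) = 64572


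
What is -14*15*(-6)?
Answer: 1260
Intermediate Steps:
-14*15*(-6) = -210*(-6) = 1260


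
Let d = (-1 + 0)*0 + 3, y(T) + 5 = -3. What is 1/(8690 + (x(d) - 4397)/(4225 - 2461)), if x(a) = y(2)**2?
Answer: 252/2189261 ≈ 0.00011511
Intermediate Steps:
y(T) = -8 (y(T) = -5 - 3 = -8)
d = 3 (d = -1*0 + 3 = 0 + 3 = 3)
x(a) = 64 (x(a) = (-8)**2 = 64)
1/(8690 + (x(d) - 4397)/(4225 - 2461)) = 1/(8690 + (64 - 4397)/(4225 - 2461)) = 1/(8690 - 4333/1764) = 1/(8690 - 4333*1/1764) = 1/(8690 - 619/252) = 1/(2189261/252) = 252/2189261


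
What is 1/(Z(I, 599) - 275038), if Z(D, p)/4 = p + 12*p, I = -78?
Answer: -1/243890 ≈ -4.1002e-6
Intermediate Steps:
Z(D, p) = 52*p (Z(D, p) = 4*(p + 12*p) = 4*(13*p) = 52*p)
1/(Z(I, 599) - 275038) = 1/(52*599 - 275038) = 1/(31148 - 275038) = 1/(-243890) = -1/243890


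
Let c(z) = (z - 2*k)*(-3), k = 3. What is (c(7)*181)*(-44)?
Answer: 23892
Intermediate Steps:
c(z) = 18 - 3*z (c(z) = (z - 2*3)*(-3) = (z - 6)*(-3) = (-6 + z)*(-3) = 18 - 3*z)
(c(7)*181)*(-44) = ((18 - 3*7)*181)*(-44) = ((18 - 21)*181)*(-44) = -3*181*(-44) = -543*(-44) = 23892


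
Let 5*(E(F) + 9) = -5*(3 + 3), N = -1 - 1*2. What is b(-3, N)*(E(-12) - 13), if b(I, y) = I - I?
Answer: 0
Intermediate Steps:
N = -3 (N = -1 - 2 = -3)
b(I, y) = 0
E(F) = -15 (E(F) = -9 + (-5*(3 + 3))/5 = -9 + (-5*6)/5 = -9 + (⅕)*(-30) = -9 - 6 = -15)
b(-3, N)*(E(-12) - 13) = 0*(-15 - 13) = 0*(-28) = 0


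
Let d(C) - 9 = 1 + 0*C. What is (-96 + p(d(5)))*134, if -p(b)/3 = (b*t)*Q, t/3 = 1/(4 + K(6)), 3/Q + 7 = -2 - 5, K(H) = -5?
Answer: -108138/7 ≈ -15448.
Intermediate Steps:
Q = -3/14 (Q = 3/(-7 + (-2 - 5)) = 3/(-7 - 7) = 3/(-14) = 3*(-1/14) = -3/14 ≈ -0.21429)
t = -3 (t = 3/(4 - 5) = 3/(-1) = 3*(-1) = -3)
d(C) = 10 (d(C) = 9 + (1 + 0*C) = 9 + (1 + 0) = 9 + 1 = 10)
p(b) = -27*b/14 (p(b) = -3*b*(-3)*(-3)/14 = -3*(-3*b)*(-3)/14 = -27*b/14)
(-96 + p(d(5)))*134 = (-96 - 27/14*10)*134 = (-96 - 135/7)*134 = -807/7*134 = -108138/7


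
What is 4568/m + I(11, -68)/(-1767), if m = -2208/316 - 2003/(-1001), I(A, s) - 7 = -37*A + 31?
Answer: -212717660863/232251535 ≈ -915.89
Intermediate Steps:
I(A, s) = 38 - 37*A (I(A, s) = 7 + (-37*A + 31) = 7 + (31 - 37*A) = 38 - 37*A)
m = -394315/79079 (m = -2208*1/316 - 2003*(-1/1001) = -552/79 + 2003/1001 = -394315/79079 ≈ -4.9863)
4568/m + I(11, -68)/(-1767) = 4568/(-394315/79079) + (38 - 37*11)/(-1767) = 4568*(-79079/394315) + (38 - 407)*(-1/1767) = -361232872/394315 - 369*(-1/1767) = -361232872/394315 + 123/589 = -212717660863/232251535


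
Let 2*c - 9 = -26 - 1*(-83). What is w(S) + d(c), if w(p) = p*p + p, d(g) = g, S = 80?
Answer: 6513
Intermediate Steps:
c = 33 (c = 9/2 + (-26 - 1*(-83))/2 = 9/2 + (-26 + 83)/2 = 9/2 + (1/2)*57 = 9/2 + 57/2 = 33)
w(p) = p + p**2 (w(p) = p**2 + p = p + p**2)
w(S) + d(c) = 80*(1 + 80) + 33 = 80*81 + 33 = 6480 + 33 = 6513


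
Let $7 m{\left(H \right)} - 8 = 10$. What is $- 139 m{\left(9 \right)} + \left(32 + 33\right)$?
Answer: $- \frac{2047}{7} \approx -292.43$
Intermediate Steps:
$m{\left(H \right)} = \frac{18}{7}$ ($m{\left(H \right)} = \frac{8}{7} + \frac{1}{7} \cdot 10 = \frac{8}{7} + \frac{10}{7} = \frac{18}{7}$)
$- 139 m{\left(9 \right)} + \left(32 + 33\right) = \left(-139\right) \frac{18}{7} + \left(32 + 33\right) = - \frac{2502}{7} + 65 = - \frac{2047}{7}$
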